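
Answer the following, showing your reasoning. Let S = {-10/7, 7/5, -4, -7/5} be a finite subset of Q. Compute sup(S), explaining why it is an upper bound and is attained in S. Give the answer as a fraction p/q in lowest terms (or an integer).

S is finite, so sup(S) = max(S).
Sorted decreasing:
7/5, -7/5, -10/7, -4
The extremum is 7/5.
For every x in S, x <= 7/5. And 7/5 is in S, so it is attained.
Therefore sup(S) = 7/5.

7/5


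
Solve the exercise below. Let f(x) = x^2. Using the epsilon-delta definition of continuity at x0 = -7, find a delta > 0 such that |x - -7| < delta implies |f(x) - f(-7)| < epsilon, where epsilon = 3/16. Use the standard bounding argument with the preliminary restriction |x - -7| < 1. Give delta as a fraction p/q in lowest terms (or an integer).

Factor: |x^2 - (-7)^2| = |x - -7| * |x + -7|.
Impose |x - -7| < 1 first. Then |x + -7| = |(x - -7) + 2*(-7)| <= |x - -7| + 2*|-7| < 1 + 14 = 15.
So |x^2 - (-7)^2| < delta * 15.
We need delta * 15 <= 3/16, i.e. delta <= 3/16/15 = 1/80.
Since 1/80 < 1, this is tighter than 1; take delta = 1/80.
So delta = 1/80 works.

1/80


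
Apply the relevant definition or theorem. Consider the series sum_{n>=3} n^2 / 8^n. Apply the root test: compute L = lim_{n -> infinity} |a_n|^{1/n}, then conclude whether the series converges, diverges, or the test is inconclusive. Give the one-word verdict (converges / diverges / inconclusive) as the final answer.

Let a_n denote the general term. Form |a_n|^(1/n) and simplify:
|a_n|^(1/n) = n^(2/n)/8
Take the limit as n -> infinity: L = 1/8.
Since L = 1/8 < 1, the root test implies convergence.

converges


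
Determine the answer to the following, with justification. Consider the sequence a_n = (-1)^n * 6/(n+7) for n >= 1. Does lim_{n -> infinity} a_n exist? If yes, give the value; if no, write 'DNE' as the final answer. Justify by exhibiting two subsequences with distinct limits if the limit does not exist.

Examine the behaviour of a_n along subsequences.
Even-n subsequence a_{2k} = 6/(2k+7) -> 0. Odd-n subsequence a_{2k+1} = -6/(2k+8) -> 0. Both tend to 0, which suggests the limit is 0; verify directly.
|a_n - 0| = 6/(n+7) < 6/n for every n >= 1.
Given epsilon > 0, choose a positive integer N > 6/epsilon. Then for all n >= N, |a_n| < 6/n <= 6/N < epsilon.
So by the definition of the limit, lim a_n exists and equals 0.

0


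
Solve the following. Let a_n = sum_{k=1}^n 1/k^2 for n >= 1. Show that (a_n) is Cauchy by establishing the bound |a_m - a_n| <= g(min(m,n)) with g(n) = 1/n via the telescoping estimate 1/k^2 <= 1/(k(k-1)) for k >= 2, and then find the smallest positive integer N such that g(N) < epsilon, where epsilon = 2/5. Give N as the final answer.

For m > n >= 1: |a_m - a_n| = sum_{k=n+1}^m 1/k^2.
Use 1/k^2 <= 1/(k(k-1)) = 1/(k-1) - 1/k for k >= 2:
sum_{k=n+1}^m 1/k^2 <= sum_{k=n+1}^m (1/(k-1) - 1/k) = 1/n - 1/m <= 1/n.
By symmetry the same bound holds with n,m swapped, so |a_m - a_n| <= 1/min(m,n) = g(min(m,n)). Since g(n) -> 0, (a_n) is Cauchy.
Now solve g(N) < 2/5: 1/N < 2/5 <=> N > 1/(2/5) = 5/2.
The smallest integer strictly greater than 5/2 is N = 3.
Check: g(3) = 1/3 < 2/5; g(2) = 1/2 >= 2/5. So N = 3.

3


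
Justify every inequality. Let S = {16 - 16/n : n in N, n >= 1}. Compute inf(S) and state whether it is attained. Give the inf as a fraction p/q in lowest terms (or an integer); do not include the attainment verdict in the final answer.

Analysis:
- Values: 0, 8, 32/3, 12, ... strictly increasing.
- Minimum is 0 (n=1); inf = 0 (attained).
- 16 - 16/n -> 16 from below; sup = 16, not attained.
Conclusion: inf(S) = 0, attained in S.

0


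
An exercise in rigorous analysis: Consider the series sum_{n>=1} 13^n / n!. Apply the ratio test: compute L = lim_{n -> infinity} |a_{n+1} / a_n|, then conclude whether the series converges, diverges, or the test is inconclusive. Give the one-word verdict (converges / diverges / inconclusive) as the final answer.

Let a_n denote the general term. Form the ratio a_{n+1}/a_n and simplify:
a_{n+1}/a_n = 13/(n + 1)
Take the limit as n -> infinity: L = 0.
Since L = 0 < 1, the ratio test implies the series converges.

converges


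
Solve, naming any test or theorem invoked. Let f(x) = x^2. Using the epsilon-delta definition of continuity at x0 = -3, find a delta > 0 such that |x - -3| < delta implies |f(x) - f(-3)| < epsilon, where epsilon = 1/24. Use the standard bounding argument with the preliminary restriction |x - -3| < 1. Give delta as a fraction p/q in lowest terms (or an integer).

Factor: |x^2 - (-3)^2| = |x - -3| * |x + -3|.
Impose |x - -3| < 1 first. Then |x + -3| = |(x - -3) + 2*(-3)| <= |x - -3| + 2*|-3| < 1 + 6 = 7.
So |x^2 - (-3)^2| < delta * 7.
We need delta * 7 <= 1/24, i.e. delta <= 1/24/7 = 1/168.
Since 1/168 < 1, this is tighter than 1; take delta = 1/168.
So delta = 1/168 works.

1/168


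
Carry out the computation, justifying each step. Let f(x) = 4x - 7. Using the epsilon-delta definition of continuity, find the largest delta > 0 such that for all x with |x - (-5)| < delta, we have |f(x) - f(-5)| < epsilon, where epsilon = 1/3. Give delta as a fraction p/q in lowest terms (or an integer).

We compute f(-5) = 4*(-5) - 7 = -27.
|f(x) - f(-5)| = |4x - 7 - (-27)| = |4(x - (-5))| = 4|x - (-5)|.
We need 4|x - (-5)| < 1/3, i.e. |x - (-5)| < 1/3 / 4 = 1/12.
So any delta <= 1/12 works. Conversely, if delta > 1/12, then x = -5 + 1/12 satisfies |x - (-5)| = 1/12 < delta but |f(x) - f(-5)| = 4 * 1/12 = 1/3, which is not < 1/3; so no larger delta works.
Hence the largest such delta is 1/12.

1/12


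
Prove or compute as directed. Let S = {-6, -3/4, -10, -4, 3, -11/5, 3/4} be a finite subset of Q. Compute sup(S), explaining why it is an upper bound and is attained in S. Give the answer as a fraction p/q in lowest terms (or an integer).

S is finite, so sup(S) = max(S).
Sorted decreasing:
3, 3/4, -3/4, -11/5, -4, -6, -10
The extremum is 3.
For every x in S, x <= 3. And 3 is in S, so it is attained.
Therefore sup(S) = 3.

3


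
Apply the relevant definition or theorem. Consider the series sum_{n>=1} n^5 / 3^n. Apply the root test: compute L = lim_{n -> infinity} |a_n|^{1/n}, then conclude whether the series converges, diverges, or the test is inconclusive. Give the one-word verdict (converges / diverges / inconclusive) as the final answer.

Let a_n denote the general term. Form |a_n|^(1/n) and simplify:
|a_n|^(1/n) = n^(5/n)/3
Take the limit as n -> infinity: L = 1/3.
Since L = 1/3 < 1, the root test implies convergence.

converges


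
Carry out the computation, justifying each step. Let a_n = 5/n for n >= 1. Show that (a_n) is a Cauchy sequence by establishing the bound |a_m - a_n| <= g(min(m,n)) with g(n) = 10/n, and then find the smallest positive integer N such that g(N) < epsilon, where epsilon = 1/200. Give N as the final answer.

For any m, n >= 1, by the triangle inequality:
|a_m - a_n| = |5/m - 5/n| <= 5*1/m + 5*1/n <= 10/min(m,n).
So g(n) = 10/n bounds the Cauchy difference. Since g(n) -> 0, (a_n) is Cauchy.
Now solve g(N) < 1/200: 10/N < 1/200 <=> N > 10 / (1/200) = 2000.
The smallest integer strictly greater than 2000 is N = 2001.
Check: g(2001) = 10/2001 = 10/2001 < 1/200; g(2000) = 1/200 >= 1/200. So N = 2001.

2001


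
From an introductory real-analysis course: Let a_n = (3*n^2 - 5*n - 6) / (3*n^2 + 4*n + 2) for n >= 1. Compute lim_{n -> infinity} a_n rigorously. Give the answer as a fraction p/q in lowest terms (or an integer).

Divide numerator and denominator by n^2, the highest power:
numerator / n^2 = 3 - 5/n - 6/n^2
denominator / n^2 = 3 + 4/n + 2/n^2
As n -> infinity, all terms of the form c/n^k (k >= 1) tend to 0.
So numerator / n^2 -> 3 and denominator / n^2 -> 3.
Therefore lim a_n = 1.

1


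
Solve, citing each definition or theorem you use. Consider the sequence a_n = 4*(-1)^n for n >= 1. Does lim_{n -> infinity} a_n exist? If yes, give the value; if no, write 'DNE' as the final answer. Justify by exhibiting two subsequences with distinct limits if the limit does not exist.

Examine the behaviour of a_n along subsequences.
Even-n subsequence a_{2k} = 4 -> 4. Odd-n subsequence a_{2k+1} = -4 -> -4.
Since these two subsequential limits are 4 and -4, distinct, the full sequence cannot converge (a convergent sequence has all subsequences tending to the same limit). So lim a_n does not exist.

DNE


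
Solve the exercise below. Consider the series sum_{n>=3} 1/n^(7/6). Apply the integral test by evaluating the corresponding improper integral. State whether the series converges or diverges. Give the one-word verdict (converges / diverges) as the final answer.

Let f(x) = x^(-7/6). Then f is positive, continuous, and decreasing on [3, infinity), so the integral test applies.
Compute the improper integral int_{3}^infinity f(x) dx:
  antiderivative F(x) = -6/x^(1/6).
  As x -> infinity, F(x) -> 0 (since p = 7/6 > 1).
  So int = F(infinity) - F(3) = 0 - (-2*3^(5/6)) = 2*3^(5/6).
  Finite, so by the integral test, the series converges.

converges


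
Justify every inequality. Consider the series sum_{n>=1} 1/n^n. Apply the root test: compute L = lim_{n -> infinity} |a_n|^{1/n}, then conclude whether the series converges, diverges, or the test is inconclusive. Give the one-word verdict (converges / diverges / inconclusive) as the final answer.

Let a_n denote the general term. Form |a_n|^(1/n) and simplify:
|a_n|^(1/n) = 1/n
Take the limit as n -> infinity: L = 0.
Since L = 0 < 1, the root test implies convergence.

converges


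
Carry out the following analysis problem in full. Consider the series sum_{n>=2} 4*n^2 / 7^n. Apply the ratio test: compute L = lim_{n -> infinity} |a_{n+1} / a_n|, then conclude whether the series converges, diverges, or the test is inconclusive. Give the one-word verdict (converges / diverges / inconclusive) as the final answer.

Let a_n denote the general term. Form the ratio a_{n+1}/a_n and simplify:
a_{n+1}/a_n = (n + 1)^2/(7*n^2)
Take the limit as n -> infinity: L = 1/7.
Since L = 1/7 < 1, the ratio test implies the series converges.

converges


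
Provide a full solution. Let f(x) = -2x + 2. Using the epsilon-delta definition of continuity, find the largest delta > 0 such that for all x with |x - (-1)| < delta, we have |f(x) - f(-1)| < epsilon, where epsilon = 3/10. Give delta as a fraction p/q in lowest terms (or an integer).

We compute f(-1) = -2*(-1) + 2 = 4.
|f(x) - f(-1)| = |-2x + 2 - (4)| = |-2(x - (-1))| = 2|x - (-1)|.
We need 2|x - (-1)| < 3/10, i.e. |x - (-1)| < 3/10 / 2 = 3/20.
So any delta <= 3/20 works. Conversely, if delta > 3/20, then x = -1 + 3/20 satisfies |x - (-1)| = 3/20 < delta but |f(x) - f(-1)| = 2 * 3/20 = 3/10, which is not < 3/10; so no larger delta works.
Hence the largest such delta is 3/20.

3/20


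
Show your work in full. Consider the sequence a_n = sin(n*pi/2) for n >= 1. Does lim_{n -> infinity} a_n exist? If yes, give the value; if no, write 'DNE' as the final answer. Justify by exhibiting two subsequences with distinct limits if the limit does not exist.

Examine the behaviour of a_n along subsequences.
a_{4k+1} = sin(pi/2 + 2k*pi) = 1 -> 1. a_{4k+3} = sin(3pi/2 + 2k*pi) = -1 -> -1.
Since these two subsequential limits are 1 and -1, distinct, the full sequence cannot converge (a convergent sequence has all subsequences tending to the same limit). So lim a_n does not exist.

DNE


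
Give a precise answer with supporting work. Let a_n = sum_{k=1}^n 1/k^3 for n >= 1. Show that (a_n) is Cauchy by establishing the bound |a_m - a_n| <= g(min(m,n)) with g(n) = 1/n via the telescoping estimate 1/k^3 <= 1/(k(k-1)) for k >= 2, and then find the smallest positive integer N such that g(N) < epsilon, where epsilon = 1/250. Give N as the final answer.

For m > n >= 1: |a_m - a_n| = sum_{k=n+1}^m 1/k^3.
Use 1/k^3 <= 1/(k(k-1)) = 1/(k-1) - 1/k for k >= 2 (which holds since k^3 >= k^2 >= k(k-1) for k >= 2):
sum_{k=n+1}^m 1/k^3 <= sum_{k=n+1}^m (1/(k-1) - 1/k) = 1/n - 1/m <= 1/n.
By symmetry the same bound holds with n,m swapped, so |a_m - a_n| <= 1/min(m,n) = g(min(m,n)). Since g(n) -> 0, (a_n) is Cauchy.
Now solve g(N) < 1/250: 1/N < 1/250 <=> N > 1/(1/250) = 250.
The smallest integer strictly greater than 250 is N = 251.
Check: g(251) = 1/251 < 1/250; g(250) = 1/250 >= 1/250. So N = 251.

251


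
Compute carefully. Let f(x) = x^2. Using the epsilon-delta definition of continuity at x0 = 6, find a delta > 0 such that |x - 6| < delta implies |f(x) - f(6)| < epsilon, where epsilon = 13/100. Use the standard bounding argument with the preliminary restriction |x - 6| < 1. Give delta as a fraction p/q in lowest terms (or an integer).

Factor: |x^2 - (6)^2| = |x - 6| * |x + 6|.
Impose |x - 6| < 1 first. Then |x + 6| = |(x - 6) + 2*(6)| <= |x - 6| + 2*|6| < 1 + 12 = 13.
So |x^2 - (6)^2| < delta * 13.
We need delta * 13 <= 13/100, i.e. delta <= 13/100/13 = 1/100.
Since 1/100 < 1, this is tighter than 1; take delta = 1/100.
So delta = 1/100 works.

1/100


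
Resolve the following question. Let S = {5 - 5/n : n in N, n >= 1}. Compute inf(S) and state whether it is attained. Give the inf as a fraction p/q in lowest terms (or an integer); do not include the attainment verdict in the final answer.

Analysis:
- Values: 0, 5/2, 10/3, 15/4, ... strictly increasing.
- Minimum is 0 (n=1); inf = 0 (attained).
- 5 - 5/n -> 5 from below; sup = 5, not attained.
Conclusion: inf(S) = 0, attained in S.

0


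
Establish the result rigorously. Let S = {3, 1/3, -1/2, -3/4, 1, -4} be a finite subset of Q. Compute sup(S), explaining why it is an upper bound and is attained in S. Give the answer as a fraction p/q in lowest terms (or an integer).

S is finite, so sup(S) = max(S).
Sorted decreasing:
3, 1, 1/3, -1/2, -3/4, -4
The extremum is 3.
For every x in S, x <= 3. And 3 is in S, so it is attained.
Therefore sup(S) = 3.

3


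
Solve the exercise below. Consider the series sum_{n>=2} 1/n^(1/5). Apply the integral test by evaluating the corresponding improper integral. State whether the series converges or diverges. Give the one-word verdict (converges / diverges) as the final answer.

Let f(x) = x^(-1/5). Then f is positive, continuous, and decreasing on [2, infinity), so the integral test applies.
Compute the improper integral int_{2}^infinity f(x) dx:
  antiderivative F(x) = 5*x^(4/5)/4.
  As x -> infinity, F(x) -> infinity (since p = 1/5 < 1).
  So the integral diverges. By the integral test, the series diverges.

diverges


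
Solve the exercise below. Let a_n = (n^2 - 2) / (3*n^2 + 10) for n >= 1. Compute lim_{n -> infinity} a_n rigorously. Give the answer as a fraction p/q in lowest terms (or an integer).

Divide numerator and denominator by n^2, the highest power:
numerator / n^2 = 1 - 2/n^2
denominator / n^2 = 3 + 10/n^2
As n -> infinity, all terms of the form c/n^k (k >= 1) tend to 0.
So numerator / n^2 -> 1 and denominator / n^2 -> 3.
Therefore lim a_n = 1/3.

1/3


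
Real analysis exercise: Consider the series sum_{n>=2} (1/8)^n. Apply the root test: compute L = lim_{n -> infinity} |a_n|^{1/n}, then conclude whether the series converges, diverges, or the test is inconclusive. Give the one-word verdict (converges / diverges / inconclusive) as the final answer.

Let a_n denote the general term. Form |a_n|^(1/n) and simplify:
|a_n|^(1/n) = 1/8
Take the limit as n -> infinity: L = 1/8.
Since L = 1/8 < 1, the root test implies convergence.

converges


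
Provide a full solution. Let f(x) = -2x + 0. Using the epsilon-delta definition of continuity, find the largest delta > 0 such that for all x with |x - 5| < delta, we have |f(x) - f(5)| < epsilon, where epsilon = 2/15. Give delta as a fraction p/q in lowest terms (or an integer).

We compute f(5) = -2*(5) + 0 = -10.
|f(x) - f(5)| = |-2x + 0 - (-10)| = |-2(x - 5)| = 2|x - 5|.
We need 2|x - 5| < 2/15, i.e. |x - 5| < 2/15 / 2 = 1/15.
So any delta <= 1/15 works. Conversely, if delta > 1/15, then x = 5 + 1/15 satisfies |x - 5| = 1/15 < delta but |f(x) - f(5)| = 2 * 1/15 = 2/15, which is not < 2/15; so no larger delta works.
Hence the largest such delta is 1/15.

1/15


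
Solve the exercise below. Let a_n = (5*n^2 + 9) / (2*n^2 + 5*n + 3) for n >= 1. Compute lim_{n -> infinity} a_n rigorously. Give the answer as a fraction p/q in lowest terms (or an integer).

Divide numerator and denominator by n^2, the highest power:
numerator / n^2 = 5 + 9/n^2
denominator / n^2 = 2 + 5/n + 3/n^2
As n -> infinity, all terms of the form c/n^k (k >= 1) tend to 0.
So numerator / n^2 -> 5 and denominator / n^2 -> 2.
Therefore lim a_n = 5/2.

5/2


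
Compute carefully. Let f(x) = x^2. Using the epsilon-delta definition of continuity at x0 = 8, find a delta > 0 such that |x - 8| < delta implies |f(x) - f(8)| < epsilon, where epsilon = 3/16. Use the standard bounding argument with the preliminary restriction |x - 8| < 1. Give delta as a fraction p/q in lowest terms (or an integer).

Factor: |x^2 - (8)^2| = |x - 8| * |x + 8|.
Impose |x - 8| < 1 first. Then |x + 8| = |(x - 8) + 2*(8)| <= |x - 8| + 2*|8| < 1 + 16 = 17.
So |x^2 - (8)^2| < delta * 17.
We need delta * 17 <= 3/16, i.e. delta <= 3/16/17 = 3/272.
Since 3/272 < 1, this is tighter than 1; take delta = 3/272.
So delta = 3/272 works.

3/272


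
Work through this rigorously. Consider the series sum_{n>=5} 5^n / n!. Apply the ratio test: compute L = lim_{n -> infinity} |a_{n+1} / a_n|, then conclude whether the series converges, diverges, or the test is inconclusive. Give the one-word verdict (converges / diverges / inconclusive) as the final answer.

Let a_n denote the general term. Form the ratio a_{n+1}/a_n and simplify:
a_{n+1}/a_n = 5/(n + 1)
Take the limit as n -> infinity: L = 0.
Since L = 0 < 1, the ratio test implies the series converges.

converges


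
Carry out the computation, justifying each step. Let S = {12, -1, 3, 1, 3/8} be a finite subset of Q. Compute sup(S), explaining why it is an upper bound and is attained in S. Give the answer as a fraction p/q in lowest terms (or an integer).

S is finite, so sup(S) = max(S).
Sorted decreasing:
12, 3, 1, 3/8, -1
The extremum is 12.
For every x in S, x <= 12. And 12 is in S, so it is attained.
Therefore sup(S) = 12.

12


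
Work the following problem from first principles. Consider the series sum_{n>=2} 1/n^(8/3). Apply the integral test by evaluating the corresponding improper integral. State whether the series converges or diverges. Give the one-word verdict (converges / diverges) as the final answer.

Let f(x) = x^(-8/3). Then f is positive, continuous, and decreasing on [2, infinity), so the integral test applies.
Compute the improper integral int_{2}^infinity f(x) dx:
  antiderivative F(x) = -3/(5*x^(5/3)).
  As x -> infinity, F(x) -> 0 (since p = 8/3 > 1).
  So int = F(infinity) - F(2) = 0 - (-3*2^(1/3)/20) = 3*2^(1/3)/20.
  Finite, so by the integral test, the series converges.

converges


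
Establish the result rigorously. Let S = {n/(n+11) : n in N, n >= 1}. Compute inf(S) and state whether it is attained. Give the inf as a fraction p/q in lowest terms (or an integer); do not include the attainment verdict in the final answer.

Analysis:
- Values: 1/12, 2/13, 3/14, 4/15, ... strictly increasing.
- Minimum is 1/12 (n=1); inf = 1/12 (attained).
- n/(n+11) = 1 - 11/(n+11) -> 1 from below as n -> infinity, and never equals 1.
- So sup = 1 (not attained).
Conclusion: inf(S) = 1/12, attained in S.

1/12


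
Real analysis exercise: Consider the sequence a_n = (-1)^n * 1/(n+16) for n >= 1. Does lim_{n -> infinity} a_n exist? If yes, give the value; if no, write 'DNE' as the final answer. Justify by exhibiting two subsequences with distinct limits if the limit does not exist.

Examine the behaviour of a_n along subsequences.
Even-n subsequence a_{2k} = 1/(2k+16) -> 0. Odd-n subsequence a_{2k+1} = -1/(2k+17) -> 0. Both tend to 0, which suggests the limit is 0; verify directly.
|a_n - 0| = 1/(n+16) < 1/n for every n >= 1.
Given epsilon > 0, choose a positive integer N > 1/epsilon. Then for all n >= N, |a_n| < 1/n <= 1/N < epsilon.
So by the definition of the limit, lim a_n exists and equals 0.

0


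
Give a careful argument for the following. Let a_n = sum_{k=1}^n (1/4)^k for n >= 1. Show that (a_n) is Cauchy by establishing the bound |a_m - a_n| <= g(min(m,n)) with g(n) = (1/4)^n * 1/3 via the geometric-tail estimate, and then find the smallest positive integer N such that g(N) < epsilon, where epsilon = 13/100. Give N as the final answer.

For m > n >= 1: |a_m - a_n| = sum_{k=n+1}^m (1/4)^k < sum_{k=n+1}^infinity (1/4)^k = (1/4)^(n+1) / (1 - 1/4) = (1/4)^n * (1/4) * (4/3) = (1/4)^n * 1/3.
So g(n) = (1/4)^n / 3. Since g(n) -> 0, (a_n) is Cauchy.
Now solve g(N) < 13/100: (1/4)^N / 3 < 13/100 <=> 4^N > 1 / (3 * 13/100) = 100/39.
Check powers of 4: 4^0 = 1 <= 100/39, 4^1 = 4 > 100/39.
So the smallest such N is 1. Check: g(1) = 1/(3 * 4) = 1/12 < 13/100.

1


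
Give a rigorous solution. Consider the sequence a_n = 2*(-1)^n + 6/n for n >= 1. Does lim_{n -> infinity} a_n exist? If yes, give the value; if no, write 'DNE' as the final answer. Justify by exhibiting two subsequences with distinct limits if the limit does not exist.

Examine the behaviour of a_n along subsequences.
a_{2k} = 2 + 6/(2k) -> 2. a_{2k+1} = -2 + 6/(2k+1) -> -2.
Since these two subsequential limits are 2 and -2, distinct, the full sequence cannot converge (a convergent sequence has all subsequences tending to the same limit). So lim a_n does not exist.

DNE


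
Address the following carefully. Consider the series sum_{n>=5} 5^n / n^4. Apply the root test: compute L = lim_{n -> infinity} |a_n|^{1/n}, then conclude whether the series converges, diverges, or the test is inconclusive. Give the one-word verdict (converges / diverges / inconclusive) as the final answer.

Let a_n denote the general term. Form |a_n|^(1/n) and simplify:
|a_n|^(1/n) = 5/n^(4/n)
Take the limit as n -> infinity: L = 5.
Since L = 5 > 1, the root test implies divergence.

diverges


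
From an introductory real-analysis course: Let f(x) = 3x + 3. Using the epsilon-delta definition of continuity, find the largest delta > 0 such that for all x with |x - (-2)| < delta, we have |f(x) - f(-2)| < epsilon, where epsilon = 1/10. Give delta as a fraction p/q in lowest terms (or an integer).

We compute f(-2) = 3*(-2) + 3 = -3.
|f(x) - f(-2)| = |3x + 3 - (-3)| = |3(x - (-2))| = 3|x - (-2)|.
We need 3|x - (-2)| < 1/10, i.e. |x - (-2)| < 1/10 / 3 = 1/30.
So any delta <= 1/30 works. Conversely, if delta > 1/30, then x = -2 + 1/30 satisfies |x - (-2)| = 1/30 < delta but |f(x) - f(-2)| = 3 * 1/30 = 1/10, which is not < 1/10; so no larger delta works.
Hence the largest such delta is 1/30.

1/30


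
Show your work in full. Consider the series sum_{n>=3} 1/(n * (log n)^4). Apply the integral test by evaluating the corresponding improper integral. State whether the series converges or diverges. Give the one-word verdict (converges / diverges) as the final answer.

Let f(x) = 1/(x*log(x)^4). Then f is positive, continuous, and decreasing on [3, infinity), so the integral test applies.
Compute the improper integral int_{3}^infinity f(x) dx:
  antiderivative F(x) = -1/(3*log(x)^3).
  F(x) -> 0 as x -> infinity.  int = 0 - F(3) = 1/(3*log(3)^3) < infinity. By the integral test, the series converges.

converges


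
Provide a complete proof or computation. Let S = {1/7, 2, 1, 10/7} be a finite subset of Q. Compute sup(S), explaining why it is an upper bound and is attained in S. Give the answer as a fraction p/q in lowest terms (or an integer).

S is finite, so sup(S) = max(S).
Sorted decreasing:
2, 10/7, 1, 1/7
The extremum is 2.
For every x in S, x <= 2. And 2 is in S, so it is attained.
Therefore sup(S) = 2.

2


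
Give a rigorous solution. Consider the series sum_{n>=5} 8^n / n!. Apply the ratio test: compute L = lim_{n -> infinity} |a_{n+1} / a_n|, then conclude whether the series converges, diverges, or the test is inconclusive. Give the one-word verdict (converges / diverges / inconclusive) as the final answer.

Let a_n denote the general term. Form the ratio a_{n+1}/a_n and simplify:
a_{n+1}/a_n = 8/(n + 1)
Take the limit as n -> infinity: L = 0.
Since L = 0 < 1, the ratio test implies the series converges.

converges


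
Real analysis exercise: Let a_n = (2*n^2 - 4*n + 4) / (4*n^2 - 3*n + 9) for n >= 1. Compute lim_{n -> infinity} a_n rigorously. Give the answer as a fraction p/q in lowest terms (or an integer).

Divide numerator and denominator by n^2, the highest power:
numerator / n^2 = 2 - 4/n + 4/n^2
denominator / n^2 = 4 - 3/n + 9/n^2
As n -> infinity, all terms of the form c/n^k (k >= 1) tend to 0.
So numerator / n^2 -> 2 and denominator / n^2 -> 4.
Therefore lim a_n = 1/2.

1/2


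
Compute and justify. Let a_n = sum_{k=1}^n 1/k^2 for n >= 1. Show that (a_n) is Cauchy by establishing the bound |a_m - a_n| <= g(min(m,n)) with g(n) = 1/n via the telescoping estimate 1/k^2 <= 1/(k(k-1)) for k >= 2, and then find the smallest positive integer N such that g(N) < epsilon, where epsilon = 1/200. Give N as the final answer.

For m > n >= 1: |a_m - a_n| = sum_{k=n+1}^m 1/k^2.
Use 1/k^2 <= 1/(k(k-1)) = 1/(k-1) - 1/k for k >= 2:
sum_{k=n+1}^m 1/k^2 <= sum_{k=n+1}^m (1/(k-1) - 1/k) = 1/n - 1/m <= 1/n.
By symmetry the same bound holds with n,m swapped, so |a_m - a_n| <= 1/min(m,n) = g(min(m,n)). Since g(n) -> 0, (a_n) is Cauchy.
Now solve g(N) < 1/200: 1/N < 1/200 <=> N > 1/(1/200) = 200.
The smallest integer strictly greater than 200 is N = 201.
Check: g(201) = 1/201 < 1/200; g(200) = 1/200 >= 1/200. So N = 201.

201


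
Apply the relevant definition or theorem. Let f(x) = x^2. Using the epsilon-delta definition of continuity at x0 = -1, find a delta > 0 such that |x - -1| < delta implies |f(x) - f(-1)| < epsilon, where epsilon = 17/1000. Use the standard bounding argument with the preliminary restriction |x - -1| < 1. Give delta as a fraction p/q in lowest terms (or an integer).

Factor: |x^2 - (-1)^2| = |x - -1| * |x + -1|.
Impose |x - -1| < 1 first. Then |x + -1| = |(x - -1) + 2*(-1)| <= |x - -1| + 2*|-1| < 1 + 2 = 3.
So |x^2 - (-1)^2| < delta * 3.
We need delta * 3 <= 17/1000, i.e. delta <= 17/1000/3 = 17/3000.
Since 17/3000 < 1, this is tighter than 1; take delta = 17/3000.
So delta = 17/3000 works.

17/3000


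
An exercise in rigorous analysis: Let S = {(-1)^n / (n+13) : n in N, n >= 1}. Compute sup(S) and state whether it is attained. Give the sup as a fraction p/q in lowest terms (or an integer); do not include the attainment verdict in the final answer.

Analysis:
- Values: -1/14, 1/15, -1/16, 1/17, -1/18, ...
- Positive terms (even n): 1/(2+13), 1/(4+13), ... decreasing -> max = 1/15 (n=2).
- Negative terms (odd n): -1/(1+13), -1/(3+13), ... increasing -> min = -1/14 (n=1).
- So sup = 1/15 (attained at n=2); inf = -1/14 (attained at n=1).
Conclusion: sup(S) = 1/15, attained in S.

1/15


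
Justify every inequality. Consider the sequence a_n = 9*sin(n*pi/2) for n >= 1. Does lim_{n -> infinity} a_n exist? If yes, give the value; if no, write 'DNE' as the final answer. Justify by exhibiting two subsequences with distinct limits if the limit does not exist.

Examine the behaviour of a_n along subsequences.
a_{4k+1} = 9*sin(pi/2 + 2k*pi) = 9 -> 9. a_{4k+3} = 9*sin(3pi/2 + 2k*pi) = -9 -> -9.
Since these two subsequential limits are 9 and -9, distinct, the full sequence cannot converge (a convergent sequence has all subsequences tending to the same limit). So lim a_n does not exist.

DNE


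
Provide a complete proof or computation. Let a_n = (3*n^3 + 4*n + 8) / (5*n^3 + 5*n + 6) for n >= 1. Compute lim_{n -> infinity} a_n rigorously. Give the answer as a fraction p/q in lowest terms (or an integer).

Divide numerator and denominator by n^3, the highest power:
numerator / n^3 = 3 + 4/n^2 + 8/n^3
denominator / n^3 = 5 + 5/n^2 + 6/n^3
As n -> infinity, all terms of the form c/n^k (k >= 1) tend to 0.
So numerator / n^3 -> 3 and denominator / n^3 -> 5.
Therefore lim a_n = 3/5.

3/5


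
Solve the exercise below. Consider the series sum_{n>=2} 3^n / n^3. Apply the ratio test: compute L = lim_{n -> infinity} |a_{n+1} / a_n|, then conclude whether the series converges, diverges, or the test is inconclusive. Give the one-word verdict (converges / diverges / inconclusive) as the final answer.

Let a_n denote the general term. Form the ratio a_{n+1}/a_n and simplify:
a_{n+1}/a_n = 3*n^3/(n + 1)^3
Take the limit as n -> infinity: L = 3.
Since L = 3 > 1 (or L = infinity), the ratio test implies the series diverges.

diverges


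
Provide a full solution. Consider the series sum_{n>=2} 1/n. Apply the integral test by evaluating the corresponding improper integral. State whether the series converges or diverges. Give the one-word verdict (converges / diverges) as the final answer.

Let f(x) = 1/x. Then f is positive, continuous, and decreasing on [2, infinity), so the integral test applies.
Compute the improper integral int_{2}^infinity f(x) dx:
  antiderivative F(x) = log(x).
  As x -> infinity, log(x) -> infinity.
  So int = infinity - log(2) = infinity. By the integral test, the series diverges.

diverges


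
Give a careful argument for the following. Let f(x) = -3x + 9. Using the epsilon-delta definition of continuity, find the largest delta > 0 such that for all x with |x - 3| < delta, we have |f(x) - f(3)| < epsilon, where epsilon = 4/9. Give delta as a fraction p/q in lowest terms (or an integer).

We compute f(3) = -3*(3) + 9 = 0.
|f(x) - f(3)| = |-3x + 9 - (0)| = |-3(x - 3)| = 3|x - 3|.
We need 3|x - 3| < 4/9, i.e. |x - 3| < 4/9 / 3 = 4/27.
So any delta <= 4/27 works. Conversely, if delta > 4/27, then x = 3 + 4/27 satisfies |x - 3| = 4/27 < delta but |f(x) - f(3)| = 3 * 4/27 = 4/9, which is not < 4/9; so no larger delta works.
Hence the largest such delta is 4/27.

4/27


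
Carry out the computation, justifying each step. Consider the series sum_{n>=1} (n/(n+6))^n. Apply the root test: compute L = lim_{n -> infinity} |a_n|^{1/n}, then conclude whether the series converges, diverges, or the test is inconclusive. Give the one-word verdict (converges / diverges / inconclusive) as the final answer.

Let a_n denote the general term. Form |a_n|^(1/n) and simplify:
|a_n|^(1/n) = n/(n + 6)
Take the limit as n -> infinity: L = 1.
Since L = 1, the root test is inconclusive. (In fact a_n = (n/(n+6))^n -> e^(-6) != 0, so the nth-term test shows divergence; but the root test itself gives no conclusion.)

inconclusive


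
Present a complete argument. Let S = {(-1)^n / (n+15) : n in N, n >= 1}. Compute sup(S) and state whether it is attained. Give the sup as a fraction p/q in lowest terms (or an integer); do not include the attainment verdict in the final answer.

Analysis:
- Values: -1/16, 1/17, -1/18, 1/19, -1/20, ...
- Positive terms (even n): 1/(2+15), 1/(4+15), ... decreasing -> max = 1/17 (n=2).
- Negative terms (odd n): -1/(1+15), -1/(3+15), ... increasing -> min = -1/16 (n=1).
- So sup = 1/17 (attained at n=2); inf = -1/16 (attained at n=1).
Conclusion: sup(S) = 1/17, attained in S.

1/17


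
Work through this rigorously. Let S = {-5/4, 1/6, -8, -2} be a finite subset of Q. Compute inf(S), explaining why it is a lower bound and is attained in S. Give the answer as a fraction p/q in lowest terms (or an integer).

S is finite, so inf(S) = min(S).
Sorted increasing:
-8, -2, -5/4, 1/6
The extremum is -8.
For every x in S, x >= -8. And -8 is in S, so it is attained.
Therefore inf(S) = -8.

-8


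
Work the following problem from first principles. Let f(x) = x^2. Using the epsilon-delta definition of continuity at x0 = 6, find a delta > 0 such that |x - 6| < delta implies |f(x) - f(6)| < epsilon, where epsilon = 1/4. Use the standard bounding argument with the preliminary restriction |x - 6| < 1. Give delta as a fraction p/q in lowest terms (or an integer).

Factor: |x^2 - (6)^2| = |x - 6| * |x + 6|.
Impose |x - 6| < 1 first. Then |x + 6| = |(x - 6) + 2*(6)| <= |x - 6| + 2*|6| < 1 + 12 = 13.
So |x^2 - (6)^2| < delta * 13.
We need delta * 13 <= 1/4, i.e. delta <= 1/4/13 = 1/52.
Since 1/52 < 1, this is tighter than 1; take delta = 1/52.
So delta = 1/52 works.

1/52


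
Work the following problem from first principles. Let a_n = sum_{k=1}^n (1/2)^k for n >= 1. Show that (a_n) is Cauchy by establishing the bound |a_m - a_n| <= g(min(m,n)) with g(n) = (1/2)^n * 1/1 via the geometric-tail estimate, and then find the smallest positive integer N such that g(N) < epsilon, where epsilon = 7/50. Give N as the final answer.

For m > n >= 1: |a_m - a_n| = sum_{k=n+1}^m (1/2)^k < sum_{k=n+1}^infinity (1/2)^k = (1/2)^(n+1) / (1 - 1/2) = (1/2)^n * (1/2) * (2/1) = (1/2)^n * 1/1.
So g(n) = (1/2)^n / 1. Since g(n) -> 0, (a_n) is Cauchy.
Now solve g(N) < 7/50: (1/2)^N / 1 < 7/50 <=> 2^N > 1 / (1 * 7/50) = 50/7.
Check powers of 2: 2^2 = 4 <= 50/7, 2^3 = 8 > 50/7.
So the smallest such N is 3. Check: g(3) = 1/(1 * 8) = 1/8 < 7/50.

3


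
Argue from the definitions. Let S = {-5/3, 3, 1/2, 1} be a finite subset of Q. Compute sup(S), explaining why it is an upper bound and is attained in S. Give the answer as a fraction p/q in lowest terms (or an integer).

S is finite, so sup(S) = max(S).
Sorted decreasing:
3, 1, 1/2, -5/3
The extremum is 3.
For every x in S, x <= 3. And 3 is in S, so it is attained.
Therefore sup(S) = 3.

3


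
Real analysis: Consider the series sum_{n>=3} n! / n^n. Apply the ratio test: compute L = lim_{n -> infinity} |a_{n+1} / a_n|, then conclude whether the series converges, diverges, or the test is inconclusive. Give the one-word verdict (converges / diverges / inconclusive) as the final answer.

Let a_n denote the general term. Form the ratio a_{n+1}/a_n and simplify:
a_{n+1}/a_n = (n/(n + 1))^n
Take the limit as n -> infinity: L = exp(-1).
Since L = exp(-1) < 1, the ratio test implies the series converges.

converges


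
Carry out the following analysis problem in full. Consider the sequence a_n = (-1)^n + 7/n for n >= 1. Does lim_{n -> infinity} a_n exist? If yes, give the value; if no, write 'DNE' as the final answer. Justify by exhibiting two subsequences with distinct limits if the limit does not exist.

Examine the behaviour of a_n along subsequences.
a_{2k} = 1 + 7/(2k) -> 1. a_{2k+1} = -1 + 7/(2k+1) -> -1.
Since these two subsequential limits are 1 and -1, distinct, the full sequence cannot converge (a convergent sequence has all subsequences tending to the same limit). So lim a_n does not exist.

DNE


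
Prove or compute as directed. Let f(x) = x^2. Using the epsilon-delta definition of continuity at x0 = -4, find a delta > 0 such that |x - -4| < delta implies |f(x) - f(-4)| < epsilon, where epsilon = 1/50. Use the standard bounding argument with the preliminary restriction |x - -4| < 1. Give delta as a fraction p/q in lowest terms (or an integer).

Factor: |x^2 - (-4)^2| = |x - -4| * |x + -4|.
Impose |x - -4| < 1 first. Then |x + -4| = |(x - -4) + 2*(-4)| <= |x - -4| + 2*|-4| < 1 + 8 = 9.
So |x^2 - (-4)^2| < delta * 9.
We need delta * 9 <= 1/50, i.e. delta <= 1/50/9 = 1/450.
Since 1/450 < 1, this is tighter than 1; take delta = 1/450.
So delta = 1/450 works.

1/450


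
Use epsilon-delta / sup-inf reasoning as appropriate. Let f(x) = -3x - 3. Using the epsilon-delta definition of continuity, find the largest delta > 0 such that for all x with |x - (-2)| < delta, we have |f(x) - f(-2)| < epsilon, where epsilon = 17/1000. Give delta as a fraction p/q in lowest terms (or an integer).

We compute f(-2) = -3*(-2) - 3 = 3.
|f(x) - f(-2)| = |-3x - 3 - (3)| = |-3(x - (-2))| = 3|x - (-2)|.
We need 3|x - (-2)| < 17/1000, i.e. |x - (-2)| < 17/1000 / 3 = 17/3000.
So any delta <= 17/3000 works. Conversely, if delta > 17/3000, then x = -2 + 17/3000 satisfies |x - (-2)| = 17/3000 < delta but |f(x) - f(-2)| = 3 * 17/3000 = 17/1000, which is not < 17/1000; so no larger delta works.
Hence the largest such delta is 17/3000.

17/3000


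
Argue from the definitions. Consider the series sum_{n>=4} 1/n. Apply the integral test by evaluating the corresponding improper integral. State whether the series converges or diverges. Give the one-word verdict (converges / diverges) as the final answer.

Let f(x) = 1/x. Then f is positive, continuous, and decreasing on [4, infinity), so the integral test applies.
Compute the improper integral int_{4}^infinity f(x) dx:
  antiderivative F(x) = log(x).
  As x -> infinity, log(x) -> infinity.
  So int = infinity - log(4) = infinity. By the integral test, the series diverges.

diverges


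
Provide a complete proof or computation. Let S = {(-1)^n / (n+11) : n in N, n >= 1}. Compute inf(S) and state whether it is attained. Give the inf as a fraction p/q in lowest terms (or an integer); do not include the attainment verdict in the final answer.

Analysis:
- Values: -1/12, 1/13, -1/14, 1/15, -1/16, ...
- Positive terms (even n): 1/(2+11), 1/(4+11), ... decreasing -> max = 1/13 (n=2).
- Negative terms (odd n): -1/(1+11), -1/(3+11), ... increasing -> min = -1/12 (n=1).
- So sup = 1/13 (attained at n=2); inf = -1/12 (attained at n=1).
Conclusion: inf(S) = -1/12, attained in S.

-1/12


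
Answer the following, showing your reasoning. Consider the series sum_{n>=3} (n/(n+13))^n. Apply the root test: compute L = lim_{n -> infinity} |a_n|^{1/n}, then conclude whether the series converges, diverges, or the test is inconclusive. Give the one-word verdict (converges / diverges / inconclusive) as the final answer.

Let a_n denote the general term. Form |a_n|^(1/n) and simplify:
|a_n|^(1/n) = n/(n + 13)
Take the limit as n -> infinity: L = 1.
Since L = 1, the root test is inconclusive. (In fact a_n = (n/(n+13))^n -> e^(-13) != 0, so the nth-term test shows divergence; but the root test itself gives no conclusion.)

inconclusive


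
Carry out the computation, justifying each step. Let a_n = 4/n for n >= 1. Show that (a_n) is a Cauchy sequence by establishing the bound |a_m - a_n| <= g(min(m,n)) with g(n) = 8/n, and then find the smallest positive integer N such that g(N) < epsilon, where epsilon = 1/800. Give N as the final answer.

For any m, n >= 1, by the triangle inequality:
|a_m - a_n| = |4/m - 4/n| <= 4*1/m + 4*1/n <= 8/min(m,n).
So g(n) = 8/n bounds the Cauchy difference. Since g(n) -> 0, (a_n) is Cauchy.
Now solve g(N) < 1/800: 8/N < 1/800 <=> N > 8 / (1/800) = 6400.
The smallest integer strictly greater than 6400 is N = 6401.
Check: g(6401) = 8/6401 = 8/6401 < 1/800; g(6400) = 1/800 >= 1/800. So N = 6401.

6401


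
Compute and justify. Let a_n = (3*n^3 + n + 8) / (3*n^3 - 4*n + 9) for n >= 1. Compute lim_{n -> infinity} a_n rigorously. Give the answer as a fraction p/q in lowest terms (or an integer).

Divide numerator and denominator by n^3, the highest power:
numerator / n^3 = 3 + n^(-2) + 8/n^3
denominator / n^3 = 3 - 4/n^2 + 9/n^3
As n -> infinity, all terms of the form c/n^k (k >= 1) tend to 0.
So numerator / n^3 -> 3 and denominator / n^3 -> 3.
Therefore lim a_n = 1.

1


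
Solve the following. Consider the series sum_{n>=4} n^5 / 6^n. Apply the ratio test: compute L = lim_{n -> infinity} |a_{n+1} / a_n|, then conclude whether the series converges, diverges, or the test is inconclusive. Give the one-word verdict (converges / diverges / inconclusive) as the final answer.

Let a_n denote the general term. Form the ratio a_{n+1}/a_n and simplify:
a_{n+1}/a_n = (n + 1)^5/(6*n^5)
Take the limit as n -> infinity: L = 1/6.
Since L = 1/6 < 1, the ratio test implies the series converges.

converges


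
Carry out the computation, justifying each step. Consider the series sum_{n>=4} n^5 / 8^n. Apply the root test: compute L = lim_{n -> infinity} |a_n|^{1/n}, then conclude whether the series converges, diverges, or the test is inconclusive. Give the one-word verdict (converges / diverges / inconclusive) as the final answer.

Let a_n denote the general term. Form |a_n|^(1/n) and simplify:
|a_n|^(1/n) = n^(5/n)/8
Take the limit as n -> infinity: L = 1/8.
Since L = 1/8 < 1, the root test implies convergence.

converges


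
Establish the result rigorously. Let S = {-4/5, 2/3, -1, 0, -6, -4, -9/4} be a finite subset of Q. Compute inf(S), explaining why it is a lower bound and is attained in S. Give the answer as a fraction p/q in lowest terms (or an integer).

S is finite, so inf(S) = min(S).
Sorted increasing:
-6, -4, -9/4, -1, -4/5, 0, 2/3
The extremum is -6.
For every x in S, x >= -6. And -6 is in S, so it is attained.
Therefore inf(S) = -6.

-6
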